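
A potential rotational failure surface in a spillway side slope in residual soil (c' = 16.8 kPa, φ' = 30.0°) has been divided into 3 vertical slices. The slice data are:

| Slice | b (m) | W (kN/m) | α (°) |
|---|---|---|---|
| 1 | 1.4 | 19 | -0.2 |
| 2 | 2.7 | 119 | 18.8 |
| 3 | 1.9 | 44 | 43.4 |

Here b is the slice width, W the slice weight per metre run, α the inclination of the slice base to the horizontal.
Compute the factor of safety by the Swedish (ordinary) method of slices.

Ordinary method of slices: FS = Σ[c'·Δl_i + (W_i cosα_i)·tanφ'] / Σ W_i sinα_i, with Δl_i = b_i / cosα_i.
Slice 1: Δl = 1.4/cos(-0.2°) = 1.400 m; N'_1 = 19·cos(-0.2°) = 19.0; c'Δl = 23.52; W sinα = -0.1
Slice 2: Δl = 2.7/cos18.8° = 2.852 m; N'_2 = 119·cos18.8° = 112.7; c'Δl = 47.92; W sinα = 38.3
Slice 3: Δl = 1.9/cos43.4° = 2.615 m; N'_3 = 44·cos43.4° = 32.0; c'Δl = 43.93; W sinα = 30.2
Σc'Δl = 115.4 kN/m; ΣN' = 163.6 kN/m; ΣW sinα = 68.5 kN/m
Resisting = 115.4 + 163.6·tan30.0° = 115.4 + 94.5 = 209.8 kN/m
FS = 209.8 / 68.5 = 3.063

FS = 3.06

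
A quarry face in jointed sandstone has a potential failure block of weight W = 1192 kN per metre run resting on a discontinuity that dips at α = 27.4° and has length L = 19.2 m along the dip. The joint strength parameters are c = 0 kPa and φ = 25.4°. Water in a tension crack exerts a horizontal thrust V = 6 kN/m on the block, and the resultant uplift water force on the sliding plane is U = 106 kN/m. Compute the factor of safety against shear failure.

FS = 0.81

Resolving the block weight along and normal to the plane and applying the Mohr–Coulomb strength on the joint:
N' = W cosα − U − V sinα = 1192·cos27.4° − 106 − 6·sin27.4° = 949.5 kN/m
Driving force T = W sinα + V cosα = 1192·sin27.4° + 6·cos27.4° = 553.9 kN/m
Resisting force R = c·L + N'·tanφ = 0·19.2 + 949.5·tan25.4° = 0.0 + 450.9 = 450.9 kN/m
FS = R / T = 450.9 / 553.9 = 0.814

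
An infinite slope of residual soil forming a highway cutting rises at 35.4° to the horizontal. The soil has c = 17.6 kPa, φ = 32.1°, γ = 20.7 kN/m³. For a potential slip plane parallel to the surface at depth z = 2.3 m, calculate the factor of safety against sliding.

For an infinite slope with a slip plane parallel to the surface (no pore pressure): FS = [c + γz cos²β tanφ] / [γz sinβ cosβ].
γz = 20.7·2.3 = 47.61 kN/m²
Numerator = 17.6 + 47.61·cos²35.4°·tan32.1° = 17.6 + 47.61·0.6644·0.6273 = 37.444 kPa
Denominator = 47.61·sin35.4°·cos35.4° = 47.61·0.5793·0.8151 = 22.481 kPa
FS = 37.444 / 22.481 = 1.666

FS = 1.67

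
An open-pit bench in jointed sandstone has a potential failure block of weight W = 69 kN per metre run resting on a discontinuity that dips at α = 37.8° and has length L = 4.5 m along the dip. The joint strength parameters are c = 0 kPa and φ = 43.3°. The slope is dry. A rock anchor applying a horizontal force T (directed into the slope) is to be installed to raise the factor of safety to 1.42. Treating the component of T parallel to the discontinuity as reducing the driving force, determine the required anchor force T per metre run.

Resolving forces along and normal to the sliding plane, with the horizontal anchor force T adding T·sinα to the effective normal force and T·cosα acting up the plane against the driving force:
FS = [cL + (W cosα + T sinα) tanφ] / [W sinα − T cosα]
Without the anchor: N' = 54.5 kN/m, driving T_d = 42.3 kN/m, resisting R = 0·4.5 + 54.5·tan43.3° = 51.4 kN/m, FS = 1.21.
Setting FS = 1.42 and solving for T:
1.42·(42.3 − T cos37.8°) = 51.4 + T sin37.8°·tan43.3°
T·(sin37.8°·tan43.3° + 1.42·cos37.8°) = 1.42·42.3 − 51.4
T·(0.6129·0.9424 + 1.42·0.7902) = 60.1 − 51.4 = 8.7
T·1.6996 = 8.7
T = 5.1 kN/m

T = 5 kN/m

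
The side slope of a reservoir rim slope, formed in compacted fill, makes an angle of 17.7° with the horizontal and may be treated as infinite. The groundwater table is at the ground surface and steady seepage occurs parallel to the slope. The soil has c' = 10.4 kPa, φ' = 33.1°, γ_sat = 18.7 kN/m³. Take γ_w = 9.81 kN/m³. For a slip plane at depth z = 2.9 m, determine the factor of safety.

With seepage parallel to the slope and the water table at the surface, the effective normal stress on the slip plane uses the buoyant unit weight γ' = γ_sat − γ_w while the driving shear stress uses γ_sat:
FS = [c' + γ' z cos²β tanφ'] / [γ_sat z sinβ cosβ]
γ' = 18.7 − 9.81 = 8.89 kN/m³
Numerator = 10.4 + 8.89·2.9·cos²17.7°·tan33.1° = 10.4 + 8.89·2.9·0.9076·0.6519 = 25.653 kPa
Denominator = 18.7·2.9·sin17.7°·cos17.7° = 18.7·2.9·0.3040·0.9527 = 15.707 kPa
FS = 25.653 / 15.707 = 1.633

FS = 1.63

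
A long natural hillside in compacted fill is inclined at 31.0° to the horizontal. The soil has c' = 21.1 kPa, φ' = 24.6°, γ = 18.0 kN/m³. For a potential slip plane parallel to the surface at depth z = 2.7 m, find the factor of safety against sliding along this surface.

FS = 1.75

For an infinite slope with a slip plane parallel to the surface (no pore pressure): FS = [c' + γz cos²β tanφ'] / [γz sinβ cosβ].
γz = 18.0·2.7 = 48.60 kN/m²
Numerator = 21.1 + 48.60·cos²31.0°·tan24.6° = 21.1 + 48.60·0.7347·0.4578 = 37.448 kPa
Denominator = 48.60·sin31.0°·cos31.0° = 48.60·0.5150·0.8572 = 21.456 kPa
FS = 37.448 / 21.456 = 1.745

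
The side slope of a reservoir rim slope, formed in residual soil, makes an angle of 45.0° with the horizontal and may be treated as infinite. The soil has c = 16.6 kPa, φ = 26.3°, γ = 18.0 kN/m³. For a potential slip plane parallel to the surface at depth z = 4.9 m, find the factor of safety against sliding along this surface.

For an infinite slope with a slip plane parallel to the surface (no pore pressure): FS = [c + γz cos²β tanφ] / [γz sinβ cosβ].
γz = 18.0·4.9 = 88.20 kN/m²
Numerator = 16.6 + 88.20·cos²45.0°·tan26.3° = 16.6 + 88.20·0.5000·0.4942 = 38.396 kPa
Denominator = 88.20·sin45.0°·cos45.0° = 88.20·0.7071·0.7071 = 44.100 kPa
FS = 38.396 / 44.100 = 0.871

FS = 0.87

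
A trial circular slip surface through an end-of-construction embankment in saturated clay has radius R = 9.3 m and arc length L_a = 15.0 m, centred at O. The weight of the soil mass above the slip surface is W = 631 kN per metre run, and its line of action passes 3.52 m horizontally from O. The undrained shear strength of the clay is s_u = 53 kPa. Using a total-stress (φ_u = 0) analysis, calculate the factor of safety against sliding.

FS = 3.33

Taking moments about the centre O, the resisting moment is provided by the undrained shear strength acting along the arc:
M_R = s_u·L_a·R = 53·15.00·9.3 = 7393.5 kN·m/m
M_D = W·d = 631·3.52 = 2221.1 kN·m/m
FS = M_R / M_D = 7393.5 / 2221.1 = 3.329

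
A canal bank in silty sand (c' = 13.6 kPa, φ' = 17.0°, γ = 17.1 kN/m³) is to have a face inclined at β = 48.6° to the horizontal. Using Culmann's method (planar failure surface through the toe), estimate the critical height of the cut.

H_c = 15.39 m

Culmann's analysis gives the critical failure plane at α_cr = (β + φ')/2 = (48.6 + 17.0)/2 = 32.8°, and the critical height
H_c = (4c'/γ) · sinβ cosφ' / [1 − cos(β − φ')]
    = (4·13.6/17.1) · sin48.6°·cos17.0° / [1 − cos(31.6°)]
    = 3.181 · 0.7501·0.9563 / [1 − 0.8517]
    = 3.181 · 0.7173 / 0.1483
    = 15.39 m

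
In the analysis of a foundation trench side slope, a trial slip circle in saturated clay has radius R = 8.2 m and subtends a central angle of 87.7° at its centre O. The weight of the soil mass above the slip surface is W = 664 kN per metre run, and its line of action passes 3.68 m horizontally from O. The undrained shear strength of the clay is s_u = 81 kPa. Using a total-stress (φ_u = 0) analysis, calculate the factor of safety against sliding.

Taking moments about the centre O, the resisting moment is provided by the undrained shear strength acting along the arc:
Arc length L_a = R·θ = 8.2·(87.7°·π/180) = 8.2·1.5307 = 12.55 m
M_R = s_u·L_a·R = 81·12.55·8.2 = 8336.6 kN·m/m
M_D = W·d = 664·3.68 = 2443.5 kN·m/m
FS = M_R / M_D = 8336.6 / 2443.5 = 3.412

FS = 3.41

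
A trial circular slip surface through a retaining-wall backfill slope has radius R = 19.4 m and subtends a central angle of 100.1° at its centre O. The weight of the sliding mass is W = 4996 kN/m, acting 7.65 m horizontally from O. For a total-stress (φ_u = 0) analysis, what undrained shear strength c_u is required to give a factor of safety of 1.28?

FS = c_u·L_a·R / (W·d), so c_u = FS·W·d / (L_a·R).
Arc length L_a = R·θ = 19.4·(100.1°·π/180) = 19.4·1.7471 = 33.89 m
c_u = 1.28·4996·7.65 / (33.89·19.4) = 48920.8 / 657.53 = 74.40 kPa

c_u = 74.4 kPa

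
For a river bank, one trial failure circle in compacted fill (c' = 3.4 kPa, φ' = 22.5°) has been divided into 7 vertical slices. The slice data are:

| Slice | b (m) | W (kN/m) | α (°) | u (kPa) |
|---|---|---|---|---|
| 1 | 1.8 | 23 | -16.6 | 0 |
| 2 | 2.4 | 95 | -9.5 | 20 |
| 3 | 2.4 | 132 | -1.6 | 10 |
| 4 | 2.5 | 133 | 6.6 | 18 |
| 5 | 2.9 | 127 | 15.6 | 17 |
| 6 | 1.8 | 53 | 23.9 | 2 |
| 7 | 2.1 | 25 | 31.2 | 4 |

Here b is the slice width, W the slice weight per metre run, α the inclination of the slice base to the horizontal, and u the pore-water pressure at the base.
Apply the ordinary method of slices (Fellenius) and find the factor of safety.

FS = 3.76

Ordinary method of slices: FS = Σ[c'·Δl_i + (W_i cosα_i − u_i·Δl_i)·tanφ'] / Σ W_i sinα_i, with Δl_i = b_i / cosα_i.
Slice 1: Δl = 1.8/cos(-16.6°) = 1.878 m; N'_1 = 23·cos(-16.6°) − 0·1.878 = 22.0; c'Δl = 6.39; W sinα = -6.6
Slice 2: Δl = 2.4/cos(-9.5°) = 2.433 m; N'_2 = 95·cos(-9.5°) − 20·2.433 = 45.0; c'Δl = 8.27; W sinα = -15.7
Slice 3: Δl = 2.4/cos(-1.6°) = 2.401 m; N'_3 = 132·cos(-1.6°) − 10·2.401 = 107.9; c'Δl = 8.16; W sinα = -3.7
Slice 4: Δl = 2.5/cos6.6° = 2.517 m; N'_4 = 133·cos6.6° − 18·2.517 = 86.8; c'Δl = 8.56; W sinα = 15.3
Slice 5: Δl = 2.9/cos15.6° = 3.011 m; N'_5 = 127·cos15.6° − 17·3.011 = 71.1; c'Δl = 10.24; W sinα = 34.2
Slice 6: Δl = 1.8/cos23.9° = 1.969 m; N'_6 = 53·cos23.9° − 2·1.969 = 44.5; c'Δl = 6.69; W sinα = 21.5
Slice 7: Δl = 2.1/cos31.2° = 2.455 m; N'_7 = 25·cos31.2° − 4·2.455 = 11.6; c'Δl = 8.35; W sinα = 13.0
Σc'Δl = 56.7 kN/m; ΣN' = 389.0 kN/m; ΣW sinα = 57.9 kN/m
Resisting = 56.7 + 389.0·tan22.5° = 56.7 + 161.1 = 217.8 kN/m
FS = 217.8 / 57.9 = 3.760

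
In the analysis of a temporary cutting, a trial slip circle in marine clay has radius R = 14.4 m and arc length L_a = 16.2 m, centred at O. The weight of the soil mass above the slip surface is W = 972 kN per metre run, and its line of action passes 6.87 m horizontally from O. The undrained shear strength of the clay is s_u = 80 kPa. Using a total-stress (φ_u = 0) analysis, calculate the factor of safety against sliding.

FS = 2.79

Taking moments about the centre O, the resisting moment is provided by the undrained shear strength acting along the arc:
M_R = s_u·L_a·R = 80·16.20·14.4 = 18662.4 kN·m/m
M_D = W·d = 972·6.87 = 6677.6 kN·m/m
FS = M_R / M_D = 18662.4 / 6677.6 = 2.795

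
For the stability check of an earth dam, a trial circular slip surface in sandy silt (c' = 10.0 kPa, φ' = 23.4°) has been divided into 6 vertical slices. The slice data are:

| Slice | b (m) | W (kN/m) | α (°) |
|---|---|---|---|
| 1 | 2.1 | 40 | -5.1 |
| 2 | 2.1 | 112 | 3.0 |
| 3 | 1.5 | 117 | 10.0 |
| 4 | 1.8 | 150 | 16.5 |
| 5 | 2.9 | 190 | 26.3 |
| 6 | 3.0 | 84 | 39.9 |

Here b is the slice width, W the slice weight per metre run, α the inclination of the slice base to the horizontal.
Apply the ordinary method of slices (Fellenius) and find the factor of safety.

FS = 2.10

Ordinary method of slices: FS = Σ[c'·Δl_i + (W_i cosα_i)·tanφ'] / Σ W_i sinα_i, with Δl_i = b_i / cosα_i.
Slice 1: Δl = 2.1/cos(-5.1°) = 2.108 m; N'_1 = 40·cos(-5.1°) = 39.8; c'Δl = 21.08; W sinα = -3.6
Slice 2: Δl = 2.1/cos3.0° = 2.103 m; N'_2 = 112·cos3.0° = 111.8; c'Δl = 21.03; W sinα = 5.9
Slice 3: Δl = 1.5/cos10.0° = 1.523 m; N'_3 = 117·cos10.0° = 115.2; c'Δl = 15.23; W sinα = 20.3
Slice 4: Δl = 1.8/cos16.5° = 1.877 m; N'_4 = 150·cos16.5° = 143.8; c'Δl = 18.77; W sinα = 42.6
Slice 5: Δl = 2.9/cos26.3° = 3.235 m; N'_5 = 190·cos26.3° = 170.3; c'Δl = 32.35; W sinα = 84.2
Slice 6: Δl = 3.0/cos39.9° = 3.911 m; N'_6 = 84·cos39.9° = 64.4; c'Δl = 39.11; W sinα = 53.9
Σc'Δl = 147.6 kN/m; ΣN' = 645.5 kN/m; ΣW sinα = 203.3 kN/m
Resisting = 147.6 + 645.5·tan23.4° = 147.6 + 279.3 = 426.9 kN/m
FS = 426.9 / 203.3 = 2.100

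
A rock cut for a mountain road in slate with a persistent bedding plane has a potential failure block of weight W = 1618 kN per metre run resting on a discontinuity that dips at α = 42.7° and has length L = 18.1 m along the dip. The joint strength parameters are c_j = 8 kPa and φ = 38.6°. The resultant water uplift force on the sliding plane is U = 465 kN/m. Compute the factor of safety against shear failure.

Resolving the block weight along and normal to the plane and applying the Mohr–Coulomb strength on the joint:
N' = W cosα − U = 1618·cos42.7° − 465 = 724.1 kN/m
Driving force T = W sinα = 1618·sin42.7° = 1097.3 kN/m
Resisting force R = c_j·L + N'·tanφ = 8·18.1 + 724.1·tan38.6° = 144.8 + 578.0 = 722.8 kN/m
FS = R / T = 722.8 / 1097.3 = 0.659

FS = 0.66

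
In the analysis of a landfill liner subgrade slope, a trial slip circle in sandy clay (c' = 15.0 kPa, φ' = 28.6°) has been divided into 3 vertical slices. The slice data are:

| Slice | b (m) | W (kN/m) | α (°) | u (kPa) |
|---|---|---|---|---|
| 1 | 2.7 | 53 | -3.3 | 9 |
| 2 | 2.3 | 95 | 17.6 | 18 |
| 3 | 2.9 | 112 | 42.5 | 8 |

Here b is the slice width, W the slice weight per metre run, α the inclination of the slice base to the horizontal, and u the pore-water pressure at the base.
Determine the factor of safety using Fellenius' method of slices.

Ordinary method of slices: FS = Σ[c'·Δl_i + (W_i cosα_i − u_i·Δl_i)·tanφ'] / Σ W_i sinα_i, with Δl_i = b_i / cosα_i.
Slice 1: Δl = 2.7/cos(-3.3°) = 2.704 m; N'_1 = 53·cos(-3.3°) − 9·2.704 = 28.6; c'Δl = 40.57; W sinα = -3.1
Slice 2: Δl = 2.3/cos17.6° = 2.413 m; N'_2 = 95·cos17.6° − 18·2.413 = 47.1; c'Δl = 36.19; W sinα = 28.7
Slice 3: Δl = 2.9/cos42.5° = 3.933 m; N'_3 = 112·cos42.5° − 8·3.933 = 51.1; c'Δl = 59.00; W sinα = 75.7
Σc'Δl = 135.8 kN/m; ΣN' = 126.8 kN/m; ΣW sinα = 101.3 kN/m
Resisting = 135.8 + 126.8·tan28.6° = 135.8 + 69.1 = 204.9 kN/m
FS = 204.9 / 101.3 = 2.022

FS = 2.02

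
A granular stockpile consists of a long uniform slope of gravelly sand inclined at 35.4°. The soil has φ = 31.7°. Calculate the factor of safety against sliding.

FS = 0.87

For a dry cohesionless infinite slope the factor of safety is FS = tanφ / tanβ.
FS = tan31.7° / tan35.4° = 0.6176 / 0.7107 = 0.869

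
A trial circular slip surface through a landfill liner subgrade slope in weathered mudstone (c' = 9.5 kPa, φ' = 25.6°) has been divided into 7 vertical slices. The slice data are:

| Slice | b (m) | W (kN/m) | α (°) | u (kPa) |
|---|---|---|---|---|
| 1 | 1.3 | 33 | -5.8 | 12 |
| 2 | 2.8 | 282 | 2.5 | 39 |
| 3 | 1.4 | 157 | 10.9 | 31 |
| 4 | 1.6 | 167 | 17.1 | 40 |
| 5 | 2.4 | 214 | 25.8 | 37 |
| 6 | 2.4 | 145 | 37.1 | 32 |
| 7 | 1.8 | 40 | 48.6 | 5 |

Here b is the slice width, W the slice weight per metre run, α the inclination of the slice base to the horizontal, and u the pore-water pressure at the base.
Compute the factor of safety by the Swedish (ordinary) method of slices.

Ordinary method of slices: FS = Σ[c'·Δl_i + (W_i cosα_i − u_i·Δl_i)·tanφ'] / Σ W_i sinα_i, with Δl_i = b_i / cosα_i.
Slice 1: Δl = 1.3/cos(-5.8°) = 1.307 m; N'_1 = 33·cos(-5.8°) − 12·1.307 = 17.2; c'Δl = 12.41; W sinα = -3.3
Slice 2: Δl = 2.8/cos2.5° = 2.803 m; N'_2 = 282·cos2.5° − 39·2.803 = 172.4; c'Δl = 26.63; W sinα = 12.3
Slice 3: Δl = 1.4/cos10.9° = 1.426 m; N'_3 = 157·cos10.9° − 31·1.426 = 110.0; c'Δl = 13.54; W sinα = 29.7
Slice 4: Δl = 1.6/cos17.1° = 1.674 m; N'_4 = 167·cos17.1° − 40·1.674 = 92.7; c'Δl = 15.90; W sinα = 49.1
Slice 5: Δl = 2.4/cos25.8° = 2.666 m; N'_5 = 214·cos25.8° − 37·2.666 = 94.0; c'Δl = 25.32; W sinα = 93.1
Slice 6: Δl = 2.4/cos37.1° = 3.009 m; N'_6 = 145·cos37.1° − 32·3.009 = 19.4; c'Δl = 28.59; W sinα = 87.5
Slice 7: Δl = 1.8/cos48.6° = 2.722 m; N'_7 = 40·cos48.6° − 5·2.722 = 12.8; c'Δl = 25.86; W sinα = 30.0
Σc'Δl = 148.3 kN/m; ΣN' = 518.4 kN/m; ΣW sinα = 298.4 kN/m
Resisting = 148.3 + 518.4·tan25.6° = 148.3 + 248.4 = 396.7 kN/m
FS = 396.7 / 298.4 = 1.329

FS = 1.33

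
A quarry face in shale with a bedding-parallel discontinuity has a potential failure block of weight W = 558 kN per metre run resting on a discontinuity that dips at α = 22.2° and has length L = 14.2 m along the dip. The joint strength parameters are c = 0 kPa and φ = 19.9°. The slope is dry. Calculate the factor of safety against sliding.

Resolving the block weight along and normal to the plane and applying the Mohr–Coulomb strength on the joint:
N' = W cosα = 558·cos22.2° = 516.6 kN/m
Driving force T = W sinα = 558·sin22.2° = 210.8 kN/m
Resisting force R = c·L + N'·tanφ = 0·14.2 + 516.6·tan19.9° = 0.0 + 187.0 = 187.0 kN/m
FS = R / T = 187.0 / 210.8 = 0.887

FS = 0.89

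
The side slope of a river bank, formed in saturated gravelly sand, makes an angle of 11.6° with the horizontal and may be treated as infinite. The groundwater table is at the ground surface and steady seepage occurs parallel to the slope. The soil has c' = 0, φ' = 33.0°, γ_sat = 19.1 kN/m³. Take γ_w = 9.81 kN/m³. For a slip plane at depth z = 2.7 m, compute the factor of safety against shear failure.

FS = 1.54

With seepage parallel to the slope and the water table at the surface, the effective normal stress on the slip plane uses the buoyant unit weight γ' = γ_sat − γ_w while the driving shear stress uses γ_sat:
FS = [c' + γ' z cos²β tanφ'] / [γ_sat z sinβ cosβ]
(For c' = 0 this reduces to FS = (γ'/γ_sat)·tanφ'/tanβ.)
γ' = 19.1 − 9.81 = 9.29 kN/m³
Numerator = 0.0 + 9.29·2.7·cos²11.6°·tan33.0° = 0.0 + 9.29·2.7·0.9596·0.6494 = 15.630 kPa
Denominator = 19.1·2.7·sin11.6°·cos11.6° = 19.1·2.7·0.2011·0.9796 = 10.158 kPa
FS = 15.630 / 10.158 = 1.539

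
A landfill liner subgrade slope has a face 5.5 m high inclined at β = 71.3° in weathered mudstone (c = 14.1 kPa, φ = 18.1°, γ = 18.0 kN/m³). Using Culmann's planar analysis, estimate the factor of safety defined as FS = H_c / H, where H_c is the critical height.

FS = 1.28

H_c = (4c/γ) · sinβ cosφ / [1 − cos(β − φ)]
    = (4·14.1/18.0) · sin71.3°·cos18.1° / [1 − cos53.2°]
    = 3.133 · 0.9003 / 0.4010 = 7.04 m
FS = H_c / H = 7.04 / 5.5 = 1.279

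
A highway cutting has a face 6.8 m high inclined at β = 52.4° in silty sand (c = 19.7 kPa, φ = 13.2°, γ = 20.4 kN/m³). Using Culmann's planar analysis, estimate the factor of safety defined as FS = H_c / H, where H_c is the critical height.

FS = 1.95

H_c = (4c/γ) · sinβ cosφ / [1 − cos(β − φ)]
    = (4·19.7/20.4) · sin52.4°·cos13.2° / [1 − cos39.2°]
    = 3.863 · 0.7714 / 0.2251 = 13.24 m
FS = H_c / H = 13.24 / 6.8 = 1.947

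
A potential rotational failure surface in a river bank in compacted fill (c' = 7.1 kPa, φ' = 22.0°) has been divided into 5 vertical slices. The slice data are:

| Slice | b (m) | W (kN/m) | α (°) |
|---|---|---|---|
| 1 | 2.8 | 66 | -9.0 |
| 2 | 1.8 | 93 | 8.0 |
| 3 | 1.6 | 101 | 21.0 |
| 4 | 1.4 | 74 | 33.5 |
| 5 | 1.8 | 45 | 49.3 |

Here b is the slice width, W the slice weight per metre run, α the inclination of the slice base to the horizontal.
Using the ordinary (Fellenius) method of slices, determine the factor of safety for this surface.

FS = 1.89

Ordinary method of slices: FS = Σ[c'·Δl_i + (W_i cosα_i)·tanφ'] / Σ W_i sinα_i, with Δl_i = b_i / cosα_i.
Slice 1: Δl = 2.8/cos(-9.0°) = 2.835 m; N'_1 = 66·cos(-9.0°) = 65.2; c'Δl = 20.13; W sinα = -10.3
Slice 2: Δl = 1.8/cos8.0° = 1.818 m; N'_2 = 93·cos8.0° = 92.1; c'Δl = 12.91; W sinα = 12.9
Slice 3: Δl = 1.6/cos21.0° = 1.714 m; N'_3 = 101·cos21.0° = 94.3; c'Δl = 12.17; W sinα = 36.2
Slice 4: Δl = 1.4/cos33.5° = 1.679 m; N'_4 = 74·cos33.5° = 61.7; c'Δl = 11.92; W sinα = 40.8
Slice 5: Δl = 1.8/cos49.3° = 2.760 m; N'_5 = 45·cos49.3° = 29.3; c'Δl = 19.60; W sinα = 34.1
Σc'Δl = 76.7 kN/m; ΣN' = 342.6 kN/m; ΣW sinα = 113.8 kN/m
Resisting = 76.7 + 342.6·tan22.0° = 76.7 + 138.4 = 215.1 kN/m
FS = 215.1 / 113.8 = 1.891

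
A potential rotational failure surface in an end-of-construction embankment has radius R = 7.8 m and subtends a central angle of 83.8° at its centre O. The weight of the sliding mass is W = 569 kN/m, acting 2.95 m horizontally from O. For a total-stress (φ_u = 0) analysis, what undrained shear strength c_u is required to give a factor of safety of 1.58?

FS = c_u·L_a·R / (W·d), so c_u = FS·W·d / (L_a·R).
Arc length L_a = R·θ = 7.8·(83.8°·π/180) = 7.8·1.4626 = 11.41 m
c_u = 1.58·569·2.95 / (11.41·7.8) = 2652.1 / 88.98 = 29.80 kPa

c_u = 29.8 kPa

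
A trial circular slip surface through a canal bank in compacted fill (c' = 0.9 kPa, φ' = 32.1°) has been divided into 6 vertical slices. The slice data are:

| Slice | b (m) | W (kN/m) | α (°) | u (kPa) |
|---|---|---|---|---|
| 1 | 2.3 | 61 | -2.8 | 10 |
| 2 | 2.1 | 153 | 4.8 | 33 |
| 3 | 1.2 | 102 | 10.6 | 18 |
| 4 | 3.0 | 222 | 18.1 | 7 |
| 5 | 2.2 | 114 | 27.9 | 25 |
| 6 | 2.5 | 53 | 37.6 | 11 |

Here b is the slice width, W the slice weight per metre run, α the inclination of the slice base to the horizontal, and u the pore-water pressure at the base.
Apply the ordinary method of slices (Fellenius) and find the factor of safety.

FS = 1.56

Ordinary method of slices: FS = Σ[c'·Δl_i + (W_i cosα_i − u_i·Δl_i)·tanφ'] / Σ W_i sinα_i, with Δl_i = b_i / cosα_i.
Slice 1: Δl = 2.3/cos(-2.8°) = 2.303 m; N'_1 = 61·cos(-2.8°) − 10·2.303 = 37.9; c'Δl = 2.07; W sinα = -3.0
Slice 2: Δl = 2.1/cos4.8° = 2.107 m; N'_2 = 153·cos4.8° − 33·2.107 = 82.9; c'Δl = 1.90; W sinα = 12.8
Slice 3: Δl = 1.2/cos10.6° = 1.221 m; N'_3 = 102·cos10.6° − 18·1.221 = 78.3; c'Δl = 1.10; W sinα = 18.8
Slice 4: Δl = 3.0/cos18.1° = 3.156 m; N'_4 = 222·cos18.1° − 7·3.156 = 188.9; c'Δl = 2.84; W sinα = 69.0
Slice 5: Δl = 2.2/cos27.9° = 2.489 m; N'_5 = 114·cos27.9° − 25·2.489 = 38.5; c'Δl = 2.24; W sinα = 53.3
Slice 6: Δl = 2.5/cos37.6° = 3.155 m; N'_6 = 53·cos37.6° − 11·3.155 = 7.3; c'Δl = 2.84; W sinα = 32.3
Σc'Δl = 13.0 kN/m; ΣN' = 433.8 kN/m; ΣW sinα = 183.2 kN/m
Resisting = 13.0 + 433.8·tan32.1° = 13.0 + 272.1 = 285.1 kN/m
FS = 285.1 / 183.2 = 1.556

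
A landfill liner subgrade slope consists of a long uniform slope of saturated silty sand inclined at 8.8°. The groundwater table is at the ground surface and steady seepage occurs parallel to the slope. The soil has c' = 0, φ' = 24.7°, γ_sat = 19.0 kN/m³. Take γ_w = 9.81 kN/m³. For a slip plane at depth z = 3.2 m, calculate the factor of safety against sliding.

With seepage parallel to the slope and the water table at the surface, the effective normal stress on the slip plane uses the buoyant unit weight γ' = γ_sat − γ_w while the driving shear stress uses γ_sat:
FS = [c' + γ' z cos²β tanφ'] / [γ_sat z sinβ cosβ]
(For c' = 0 this reduces to FS = (γ'/γ_sat)·tanφ'/tanβ.)
γ' = 19.0 − 9.81 = 9.19 kN/m³
Numerator = 0.0 + 9.19·3.2·cos²8.8°·tan24.7° = 0.0 + 9.19·3.2·0.9766·0.4599 = 13.210 kPa
Denominator = 19.0·3.2·sin8.8°·cos8.8° = 19.0·3.2·0.1530·0.9882 = 9.192 kPa
FS = 13.210 / 9.192 = 1.437

FS = 1.44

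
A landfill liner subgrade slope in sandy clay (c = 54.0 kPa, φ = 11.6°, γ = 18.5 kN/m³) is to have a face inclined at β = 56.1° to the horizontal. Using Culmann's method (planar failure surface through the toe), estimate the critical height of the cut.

Culmann's analysis gives the critical failure plane at α_cr = (β + φ)/2 = (56.1 + 11.6)/2 = 33.9°, and the critical height
H_c = (4c/γ) · sinβ cosφ / [1 − cos(β − φ)]
    = (4·54.0/18.5) · sin56.1°·cos11.6° / [1 − cos(44.5°)]
    = 11.676 · 0.8300·0.9796 / [1 − 0.7133]
    = 11.676 · 0.8131 / 0.2867
    = 33.11 m

H_c = 33.11 m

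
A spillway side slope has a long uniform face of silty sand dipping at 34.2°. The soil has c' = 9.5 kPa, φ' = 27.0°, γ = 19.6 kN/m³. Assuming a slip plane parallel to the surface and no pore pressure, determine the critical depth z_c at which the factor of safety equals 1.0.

z_c = 4.17 m

Setting FS = 1.00 in FS = [c' + γz cos²β tanφ'] / [γz sinβ cosβ] and solving for z:
z = c' / [γ cosβ (FS·sinβ − cosβ·tanφ')]
  = 9.5 / [19.6·cos34.2°·(1.00·sin34.2° − cos34.2°·tan27.0°)]
  = 9.5 / [19.6·0.8271·(1.00·0.5621 − 0.8271·0.5095)]
  = 9.5 / 2.2803 = 4.166 m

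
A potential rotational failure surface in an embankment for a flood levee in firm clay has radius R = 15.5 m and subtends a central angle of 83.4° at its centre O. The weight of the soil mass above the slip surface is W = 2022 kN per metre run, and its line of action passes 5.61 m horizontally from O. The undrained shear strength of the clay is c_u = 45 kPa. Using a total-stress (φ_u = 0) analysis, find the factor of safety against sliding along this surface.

FS = 1.39

Taking moments about the centre O, the resisting moment is provided by the undrained shear strength acting along the arc:
Arc length L_a = R·θ = 15.5·(83.4°·π/180) = 15.5·1.4556 = 22.56 m
M_R = c_u·L_a·R = 45·22.56·15.5 = 15736.9 kN·m/m
M_D = W·d = 2022·5.61 = 11343.4 kN·m/m
FS = M_R / M_D = 15736.9 / 11343.4 = 1.387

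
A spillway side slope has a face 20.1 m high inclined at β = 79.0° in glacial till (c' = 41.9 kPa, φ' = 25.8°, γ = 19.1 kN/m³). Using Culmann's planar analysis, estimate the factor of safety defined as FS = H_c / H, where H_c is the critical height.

H_c = (4c'/γ) · sinβ cosφ' / [1 − cos(β − φ')]
    = (4·41.9/19.1) · sin79.0°·cos25.8° / [1 − cos53.2°]
    = 8.775 · 0.8838 / 0.4010 = 19.34 m
FS = H_c / H = 19.34 / 20.1 = 0.962

FS = 0.96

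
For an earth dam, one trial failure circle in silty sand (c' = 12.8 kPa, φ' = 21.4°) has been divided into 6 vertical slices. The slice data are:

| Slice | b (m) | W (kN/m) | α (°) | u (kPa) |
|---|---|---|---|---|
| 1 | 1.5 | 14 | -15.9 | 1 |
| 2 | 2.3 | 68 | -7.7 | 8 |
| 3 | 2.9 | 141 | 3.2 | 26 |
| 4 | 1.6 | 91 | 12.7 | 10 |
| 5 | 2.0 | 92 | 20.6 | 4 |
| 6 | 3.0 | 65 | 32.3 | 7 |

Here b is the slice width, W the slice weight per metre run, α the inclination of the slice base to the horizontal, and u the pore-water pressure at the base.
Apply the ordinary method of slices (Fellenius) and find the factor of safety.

FS = 3.66

Ordinary method of slices: FS = Σ[c'·Δl_i + (W_i cosα_i − u_i·Δl_i)·tanφ'] / Σ W_i sinα_i, with Δl_i = b_i / cosα_i.
Slice 1: Δl = 1.5/cos(-15.9°) = 1.560 m; N'_1 = 14·cos(-15.9°) − 1·1.560 = 11.9; c'Δl = 19.96; W sinα = -3.8
Slice 2: Δl = 2.3/cos(-7.7°) = 2.321 m; N'_2 = 68·cos(-7.7°) − 8·2.321 = 48.8; c'Δl = 29.71; W sinα = -9.1
Slice 3: Δl = 2.9/cos3.2° = 2.905 m; N'_3 = 141·cos3.2° − 26·2.905 = 65.3; c'Δl = 37.18; W sinα = 7.9
Slice 4: Δl = 1.6/cos12.7° = 1.640 m; N'_4 = 91·cos12.7° − 10·1.640 = 72.4; c'Δl = 20.99; W sinα = 20.0
Slice 5: Δl = 2.0/cos20.6° = 2.137 m; N'_5 = 92·cos20.6° − 4·2.137 = 77.6; c'Δl = 27.35; W sinα = 32.4
Slice 6: Δl = 3.0/cos32.3° = 3.549 m; N'_6 = 65·cos32.3° − 7·3.549 = 30.1; c'Δl = 45.43; W sinα = 34.7
Σc'Δl = 180.6 kN/m; ΣN' = 306.0 kN/m; ΣW sinα = 82.0 kN/m
Resisting = 180.6 + 306.0·tan21.4° = 180.6 + 119.9 = 300.6 kN/m
FS = 300.6 / 82.0 = 3.664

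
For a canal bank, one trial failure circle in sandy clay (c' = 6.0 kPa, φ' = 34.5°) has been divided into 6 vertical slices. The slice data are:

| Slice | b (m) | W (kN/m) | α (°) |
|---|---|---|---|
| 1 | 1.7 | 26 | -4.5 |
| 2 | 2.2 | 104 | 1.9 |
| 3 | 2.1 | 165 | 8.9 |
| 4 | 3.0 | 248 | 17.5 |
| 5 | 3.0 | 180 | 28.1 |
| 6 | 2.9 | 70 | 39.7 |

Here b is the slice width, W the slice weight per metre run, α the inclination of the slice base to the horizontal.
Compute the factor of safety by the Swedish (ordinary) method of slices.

Ordinary method of slices: FS = Σ[c'·Δl_i + (W_i cosα_i)·tanφ'] / Σ W_i sinα_i, with Δl_i = b_i / cosα_i.
Slice 1: Δl = 1.7/cos(-4.5°) = 1.705 m; N'_1 = 26·cos(-4.5°) = 25.9; c'Δl = 10.23; W sinα = -2.0
Slice 2: Δl = 2.2/cos1.9° = 2.201 m; N'_2 = 104·cos1.9° = 103.9; c'Δl = 13.21; W sinα = 3.4
Slice 3: Δl = 2.1/cos8.9° = 2.126 m; N'_3 = 165·cos8.9° = 163.0; c'Δl = 12.75; W sinα = 25.5
Slice 4: Δl = 3.0/cos17.5° = 3.146 m; N'_4 = 248·cos17.5° = 236.5; c'Δl = 18.87; W sinα = 74.6
Slice 5: Δl = 3.0/cos28.1° = 3.401 m; N'_5 = 180·cos28.1° = 158.8; c'Δl = 20.41; W sinα = 84.8
Slice 6: Δl = 2.9/cos39.7° = 3.769 m; N'_6 = 70·cos39.7° = 53.9; c'Δl = 22.62; W sinα = 44.7
Σc'Δl = 98.1 kN/m; ΣN' = 742.0 kN/m; ΣW sinα = 231.0 kN/m
Resisting = 98.1 + 742.0·tan34.5° = 98.1 + 510.0 = 608.1 kN/m
FS = 608.1 / 231.0 = 2.632

FS = 2.63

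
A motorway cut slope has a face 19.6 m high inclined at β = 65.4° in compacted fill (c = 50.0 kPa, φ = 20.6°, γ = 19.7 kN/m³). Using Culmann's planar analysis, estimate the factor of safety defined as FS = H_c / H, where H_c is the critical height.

H_c = (4c/γ) · sinβ cosφ / [1 − cos(β − φ)]
    = (4·50.0/19.7) · sin65.4°·cos20.6° / [1 − cos44.8°]
    = 10.152 · 0.8511 / 0.2904 = 29.75 m
FS = H_c / H = 29.75 / 19.6 = 1.518

FS = 1.52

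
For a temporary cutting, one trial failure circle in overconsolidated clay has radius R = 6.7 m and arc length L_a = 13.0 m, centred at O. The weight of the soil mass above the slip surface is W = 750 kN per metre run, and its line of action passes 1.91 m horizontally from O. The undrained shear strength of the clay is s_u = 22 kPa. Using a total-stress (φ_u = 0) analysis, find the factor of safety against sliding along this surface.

FS = 1.34

Taking moments about the centre O, the resisting moment is provided by the undrained shear strength acting along the arc:
M_R = s_u·L_a·R = 22·13.00·6.7 = 1916.2 kN·m/m
M_D = W·d = 750·1.91 = 1432.5 kN·m/m
FS = M_R / M_D = 1916.2 / 1432.5 = 1.338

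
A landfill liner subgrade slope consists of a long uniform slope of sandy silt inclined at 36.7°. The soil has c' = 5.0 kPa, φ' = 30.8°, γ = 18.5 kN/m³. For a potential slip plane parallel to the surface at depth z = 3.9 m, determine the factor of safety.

For an infinite slope with a slip plane parallel to the surface (no pore pressure): FS = [c' + γz cos²β tanφ'] / [γz sinβ cosβ].
γz = 18.5·3.9 = 72.15 kN/m²
Numerator = 5.0 + 72.15·cos²36.7°·tan30.8° = 5.0 + 72.15·0.6428·0.5961 = 32.649 kPa
Denominator = 72.15·sin36.7°·cos36.7° = 72.15·0.5976·0.8018 = 34.571 kPa
FS = 32.649 / 34.571 = 0.944

FS = 0.94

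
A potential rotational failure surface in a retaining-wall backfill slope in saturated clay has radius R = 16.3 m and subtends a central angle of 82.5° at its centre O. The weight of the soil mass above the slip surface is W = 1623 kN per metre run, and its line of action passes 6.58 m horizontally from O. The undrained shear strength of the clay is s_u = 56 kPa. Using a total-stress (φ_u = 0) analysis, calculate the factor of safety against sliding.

Taking moments about the centre O, the resisting moment is provided by the undrained shear strength acting along the arc:
Arc length L_a = R·θ = 16.3·(82.5°·π/180) = 16.3·1.4399 = 23.47 m
M_R = s_u·L_a·R = 56·23.47·16.3 = 21423.7 kN·m/m
M_D = W·d = 1623·6.58 = 10679.3 kN·m/m
FS = M_R / M_D = 21423.7 / 10679.3 = 2.006

FS = 2.01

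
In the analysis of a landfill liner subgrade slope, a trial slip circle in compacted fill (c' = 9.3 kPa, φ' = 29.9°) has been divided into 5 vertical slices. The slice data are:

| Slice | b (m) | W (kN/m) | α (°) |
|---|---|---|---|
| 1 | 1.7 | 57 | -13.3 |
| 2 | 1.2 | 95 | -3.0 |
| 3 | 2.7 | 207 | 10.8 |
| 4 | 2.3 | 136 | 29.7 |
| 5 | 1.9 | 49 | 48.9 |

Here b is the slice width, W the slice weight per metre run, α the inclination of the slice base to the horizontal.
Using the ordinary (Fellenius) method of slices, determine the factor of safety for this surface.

FS = 3.15

Ordinary method of slices: FS = Σ[c'·Δl_i + (W_i cosα_i)·tanφ'] / Σ W_i sinα_i, with Δl_i = b_i / cosα_i.
Slice 1: Δl = 1.7/cos(-13.3°) = 1.747 m; N'_1 = 57·cos(-13.3°) = 55.5; c'Δl = 16.25; W sinα = -13.1
Slice 2: Δl = 1.2/cos(-3.0°) = 1.202 m; N'_2 = 95·cos(-3.0°) = 94.9; c'Δl = 11.18; W sinα = -5.0
Slice 3: Δl = 2.7/cos10.8° = 2.749 m; N'_3 = 207·cos10.8° = 203.3; c'Δl = 25.56; W sinα = 38.8
Slice 4: Δl = 2.3/cos29.7° = 2.648 m; N'_4 = 136·cos29.7° = 118.1; c'Δl = 24.62; W sinα = 67.4
Slice 5: Δl = 1.9/cos48.9° = 2.890 m; N'_5 = 49·cos48.9° = 32.2; c'Δl = 26.88; W sinα = 36.9
Σc'Δl = 104.5 kN/m; ΣN' = 504.0 kN/m; ΣW sinα = 125.0 kN/m
Resisting = 104.5 + 504.0·tan29.9° = 104.5 + 289.8 = 394.3 kN/m
FS = 394.3 / 125.0 = 3.154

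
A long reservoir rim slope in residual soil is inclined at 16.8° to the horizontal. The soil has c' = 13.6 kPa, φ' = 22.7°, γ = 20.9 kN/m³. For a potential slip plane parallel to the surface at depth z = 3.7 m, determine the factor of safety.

FS = 2.02

For an infinite slope with a slip plane parallel to the surface (no pore pressure): FS = [c' + γz cos²β tanφ'] / [γz sinβ cosβ].
γz = 20.9·3.7 = 77.33 kN/m²
Numerator = 13.6 + 77.33·cos²16.8°·tan22.7° = 13.6 + 77.33·0.9165·0.4183 = 43.246 kPa
Denominator = 77.33·sin16.8°·cos16.8° = 77.33·0.2890·0.9573 = 21.397 kPa
FS = 43.246 / 21.397 = 2.021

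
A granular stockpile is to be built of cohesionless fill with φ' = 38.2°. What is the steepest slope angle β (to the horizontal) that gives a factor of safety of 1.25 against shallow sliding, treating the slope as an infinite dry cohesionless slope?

For an infinite dry cohesionless slope FS = tanφ'/tanβ, so tanβ = tanφ' / FS.
tanβ = tan38.2° / 1.25 = 0.7869 / 1.25 = 0.6295
β = arctan(0.6295) = 32.19°

β = 32.2°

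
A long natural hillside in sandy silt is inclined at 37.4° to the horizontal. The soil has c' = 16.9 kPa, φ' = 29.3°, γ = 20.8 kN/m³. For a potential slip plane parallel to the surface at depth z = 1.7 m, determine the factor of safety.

For an infinite slope with a slip plane parallel to the surface (no pore pressure): FS = [c' + γz cos²β tanφ'] / [γz sinβ cosβ].
γz = 20.8·1.7 = 35.36 kN/m²
Numerator = 16.9 + 35.36·cos²37.4°·tan29.3° = 16.9 + 35.36·0.6311·0.5612 = 29.423 kPa
Denominator = 35.36·sin37.4°·cos37.4° = 35.36·0.6074·0.7944 = 17.061 kPa
FS = 29.423 / 17.061 = 1.725

FS = 1.72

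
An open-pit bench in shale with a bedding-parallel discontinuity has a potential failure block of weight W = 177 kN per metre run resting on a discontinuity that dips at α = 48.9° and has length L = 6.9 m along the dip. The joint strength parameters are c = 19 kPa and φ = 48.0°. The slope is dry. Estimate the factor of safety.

Resolving the block weight along and normal to the plane and applying the Mohr–Coulomb strength on the joint:
N' = W cosα = 177·cos48.9° = 116.4 kN/m
Driving force T = W sinα = 177·sin48.9° = 133.4 kN/m
Resisting force R = c·L + N'·tanφ = 19·6.9 + 116.4·tan48.0° = 131.1 + 129.2 = 260.3 kN/m
FS = R / T = 260.3 / 133.4 = 1.952

FS = 1.95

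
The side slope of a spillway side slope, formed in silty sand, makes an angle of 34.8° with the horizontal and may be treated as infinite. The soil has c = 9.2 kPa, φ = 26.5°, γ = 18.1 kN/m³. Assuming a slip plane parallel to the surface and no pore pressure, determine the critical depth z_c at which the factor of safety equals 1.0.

Setting FS = 1.00 in FS = [c + γz cos²β tanφ] / [γz sinβ cosβ] and solving for z:
z = c / [γ cosβ (FS·sinβ − cosβ·tanφ)]
  = 9.2 / [18.1·cos34.8°·(1.00·sin34.8° − cos34.8°·tan26.5°)]
  = 9.2 / [18.1·0.8211·(1.00·0.5707 − 0.8211·0.4986)]
  = 9.2 / 2.3974 = 3.837 m

z_c = 3.84 m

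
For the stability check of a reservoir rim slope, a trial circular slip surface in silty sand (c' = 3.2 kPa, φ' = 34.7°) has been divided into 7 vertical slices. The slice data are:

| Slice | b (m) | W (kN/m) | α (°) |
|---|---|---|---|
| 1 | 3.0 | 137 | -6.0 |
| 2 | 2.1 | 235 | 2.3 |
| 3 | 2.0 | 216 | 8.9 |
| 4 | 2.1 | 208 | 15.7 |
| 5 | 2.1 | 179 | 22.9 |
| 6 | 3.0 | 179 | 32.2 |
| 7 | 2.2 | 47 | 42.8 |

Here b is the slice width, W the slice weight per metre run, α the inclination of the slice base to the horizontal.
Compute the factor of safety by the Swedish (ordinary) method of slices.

Ordinary method of slices: FS = Σ[c'·Δl_i + (W_i cosα_i)·tanφ'] / Σ W_i sinα_i, with Δl_i = b_i / cosα_i.
Slice 1: Δl = 3.0/cos(-6.0°) = 3.017 m; N'_1 = 137·cos(-6.0°) = 136.2; c'Δl = 9.65; W sinα = -14.3
Slice 2: Δl = 2.1/cos2.3° = 2.102 m; N'_2 = 235·cos2.3° = 234.8; c'Δl = 6.73; W sinα = 9.4
Slice 3: Δl = 2.0/cos8.9° = 2.024 m; N'_3 = 216·cos8.9° = 213.4; c'Δl = 6.48; W sinα = 33.4
Slice 4: Δl = 2.1/cos15.7° = 2.181 m; N'_4 = 208·cos15.7° = 200.2; c'Δl = 6.98; W sinα = 56.3
Slice 5: Δl = 2.1/cos22.9° = 2.280 m; N'_5 = 179·cos22.9° = 164.9; c'Δl = 7.29; W sinα = 69.7
Slice 6: Δl = 3.0/cos32.2° = 3.545 m; N'_6 = 179·cos32.2° = 151.5; c'Δl = 11.34; W sinα = 95.4
Slice 7: Δl = 2.2/cos42.8° = 2.998 m; N'_7 = 47·cos42.8° = 34.5; c'Δl = 9.59; W sinα = 31.9
Σc'Δl = 58.1 kN/m; ΣN' = 1135.5 kN/m; ΣW sinα = 281.8 kN/m
Resisting = 58.1 + 1135.5·tan34.7° = 58.1 + 786.3 = 844.4 kN/m
FS = 844.4 / 281.8 = 2.996

FS = 3.00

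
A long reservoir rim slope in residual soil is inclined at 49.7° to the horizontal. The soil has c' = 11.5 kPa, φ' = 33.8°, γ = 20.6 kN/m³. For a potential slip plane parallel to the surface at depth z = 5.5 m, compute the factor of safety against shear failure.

FS = 0.77

For an infinite slope with a slip plane parallel to the surface (no pore pressure): FS = [c' + γz cos²β tanφ'] / [γz sinβ cosβ].
γz = 20.6·5.5 = 113.30 kN/m²
Numerator = 11.5 + 113.30·cos²49.7°·tan33.8° = 11.5 + 113.30·0.4183·0.6694 = 43.230 kPa
Denominator = 113.30·sin49.7°·cos49.7° = 113.30·0.7627·0.6468 = 55.889 kPa
FS = 43.230 / 55.889 = 0.773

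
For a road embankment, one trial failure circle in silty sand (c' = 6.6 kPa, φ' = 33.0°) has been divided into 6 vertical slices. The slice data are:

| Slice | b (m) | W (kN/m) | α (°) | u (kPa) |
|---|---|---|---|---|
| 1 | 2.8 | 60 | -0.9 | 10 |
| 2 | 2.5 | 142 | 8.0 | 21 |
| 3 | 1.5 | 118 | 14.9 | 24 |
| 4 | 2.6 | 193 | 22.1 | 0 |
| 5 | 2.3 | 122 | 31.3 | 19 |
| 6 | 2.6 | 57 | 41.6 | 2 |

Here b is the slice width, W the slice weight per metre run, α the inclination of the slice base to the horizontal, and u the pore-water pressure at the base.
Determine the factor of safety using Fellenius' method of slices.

Ordinary method of slices: FS = Σ[c'·Δl_i + (W_i cosα_i − u_i·Δl_i)·tanφ'] / Σ W_i sinα_i, with Δl_i = b_i / cosα_i.
Slice 1: Δl = 2.8/cos(-0.9°) = 2.800 m; N'_1 = 60·cos(-0.9°) − 10·2.800 = 32.0; c'Δl = 18.48; W sinα = -0.9
Slice 2: Δl = 2.5/cos8.0° = 2.525 m; N'_2 = 142·cos8.0° − 21·2.525 = 87.6; c'Δl = 16.66; W sinα = 19.8
Slice 3: Δl = 1.5/cos14.9° = 1.552 m; N'_3 = 118·cos14.9° − 24·1.552 = 76.8; c'Δl = 10.24; W sinα = 30.3
Slice 4: Δl = 2.6/cos22.1° = 2.806 m; N'_4 = 193·cos22.1° − 0·2.806 = 178.8; c'Δl = 18.52; W sinα = 72.6
Slice 5: Δl = 2.3/cos31.3° = 2.692 m; N'_5 = 122·cos31.3° − 19·2.692 = 53.1; c'Δl = 17.77; W sinα = 63.4
Slice 6: Δl = 2.6/cos41.6° = 3.477 m; N'_6 = 57·cos41.6° − 2·3.477 = 35.7; c'Δl = 22.95; W sinα = 37.8
Σc'Δl = 104.6 kN/m; ΣN' = 464.0 kN/m; ΣW sinα = 223.0 kN/m
Resisting = 104.6 + 464.0·tan33.0° = 104.6 + 301.3 = 405.9 kN/m
FS = 405.9 / 223.0 = 1.820

FS = 1.82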